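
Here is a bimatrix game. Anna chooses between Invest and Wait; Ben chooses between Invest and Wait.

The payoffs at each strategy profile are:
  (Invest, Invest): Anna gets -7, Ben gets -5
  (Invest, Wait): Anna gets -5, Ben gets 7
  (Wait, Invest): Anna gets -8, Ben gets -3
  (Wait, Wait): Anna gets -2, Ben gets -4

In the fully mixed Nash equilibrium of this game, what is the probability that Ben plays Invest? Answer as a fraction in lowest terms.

3/4

Let y be the probability that Ben plays Invest. In a completely mixed equilibrium, Anna must be indifferent between Invest and Wait.
Anna's expected payoff from Invest is −7y − 5(1−y); from Wait it is −8y − 2(1−y).
Setting these equal: −2y − 5 = −6y − 2, so y = 3/4.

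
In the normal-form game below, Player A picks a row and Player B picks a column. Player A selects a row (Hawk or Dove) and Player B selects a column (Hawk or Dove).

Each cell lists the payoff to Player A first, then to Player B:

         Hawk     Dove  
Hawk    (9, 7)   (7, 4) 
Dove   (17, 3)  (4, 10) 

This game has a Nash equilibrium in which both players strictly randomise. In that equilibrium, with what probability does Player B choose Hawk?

3/11

Let y be the probability that Player B plays Hawk. In a completely mixed equilibrium, Player A must be indifferent between Hawk and Dove.
Player A's expected payoff from Hawk is 9y + 7(1−y); from Dove it is 17y + 4(1−y).
Setting these equal: 2y + 7 = 13y + 4, so y = 3/11.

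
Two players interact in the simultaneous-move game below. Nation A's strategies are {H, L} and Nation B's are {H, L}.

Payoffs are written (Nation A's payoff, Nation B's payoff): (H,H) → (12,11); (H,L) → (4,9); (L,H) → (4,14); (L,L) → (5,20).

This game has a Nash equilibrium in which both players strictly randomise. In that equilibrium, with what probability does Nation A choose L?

Let p be the probability that Nation A plays H. In a completely mixed equilibrium, Nation B must be indifferent between H and L.
Nation B's expected payoff from H is 11p + 14(1−p); from L it is 9p + 20(1−p).
Setting these equal: −3p + 14 = −11p + 20, so p = 3/4.
Therefore Nation A plays L with probability 1 − 3/4 = 1/4.

1/4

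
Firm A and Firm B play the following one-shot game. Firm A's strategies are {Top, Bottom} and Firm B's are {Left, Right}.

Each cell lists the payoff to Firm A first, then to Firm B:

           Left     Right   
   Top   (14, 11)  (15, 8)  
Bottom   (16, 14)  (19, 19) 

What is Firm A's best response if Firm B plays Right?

Bottom

Against Right, Firm A earns 15 from Top and 19 from Bottom.
So Bottom is the best response.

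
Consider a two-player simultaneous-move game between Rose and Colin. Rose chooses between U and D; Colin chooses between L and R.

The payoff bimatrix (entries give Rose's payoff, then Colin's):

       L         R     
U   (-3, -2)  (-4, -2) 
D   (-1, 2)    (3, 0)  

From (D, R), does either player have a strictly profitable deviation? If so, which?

Colin

Rose at (D, R) earns 3; deviating to U yields -4 — not better.
Colin earns 0; deviating to L yields 2 — a strict improvement.
Only Colin has a strictly profitable deviation.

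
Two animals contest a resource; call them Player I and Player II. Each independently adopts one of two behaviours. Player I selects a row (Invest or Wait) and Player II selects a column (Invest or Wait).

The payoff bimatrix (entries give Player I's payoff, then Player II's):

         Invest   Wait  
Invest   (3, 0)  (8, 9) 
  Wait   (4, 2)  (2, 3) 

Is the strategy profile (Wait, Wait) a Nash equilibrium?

At (Wait, Wait), Player I earns 2; switching to Invest would give 8, so Player I would deviate.
Player II earns 3; switching to Invest would give 2, so Player II has no profitable deviation.
Since at least one player can profitably deviate, this is not a Nash equilibrium.

No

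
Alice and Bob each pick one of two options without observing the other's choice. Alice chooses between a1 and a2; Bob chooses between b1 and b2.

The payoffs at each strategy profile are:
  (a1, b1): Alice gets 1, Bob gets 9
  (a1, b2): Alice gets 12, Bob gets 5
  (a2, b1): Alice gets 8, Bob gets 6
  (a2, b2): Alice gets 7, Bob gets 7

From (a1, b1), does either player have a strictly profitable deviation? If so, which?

Alice at (a1, b1) earns 1; deviating to a2 yields 8 — a strict improvement.
Bob earns 9; deviating to b2 yields 5 — not better.
Only Alice has a strictly profitable deviation.

Alice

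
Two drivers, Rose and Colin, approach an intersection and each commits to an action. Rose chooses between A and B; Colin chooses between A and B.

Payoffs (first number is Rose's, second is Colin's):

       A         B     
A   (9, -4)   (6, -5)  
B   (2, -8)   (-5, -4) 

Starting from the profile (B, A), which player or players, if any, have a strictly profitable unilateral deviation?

Rose at (B, A) earns 2; deviating to A yields 9 — a strict improvement.
Colin earns -8; deviating to B yields -4 — a strict improvement.
Both Rose and Colin have strictly profitable deviations.

Both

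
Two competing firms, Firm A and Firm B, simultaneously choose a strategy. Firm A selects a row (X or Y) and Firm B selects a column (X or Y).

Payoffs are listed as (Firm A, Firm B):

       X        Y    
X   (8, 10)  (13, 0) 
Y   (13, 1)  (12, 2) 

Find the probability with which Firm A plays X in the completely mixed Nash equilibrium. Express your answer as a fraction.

Let x be the probability that Firm A plays X. In a completely mixed equilibrium, Firm B must be indifferent between X and Y.
Firm B's expected payoff from X is 10x + (1−x); from Y it is 2(1−x).
Setting these equal: 9x + 1 = −2x + 2, so x = 1/11.

1/11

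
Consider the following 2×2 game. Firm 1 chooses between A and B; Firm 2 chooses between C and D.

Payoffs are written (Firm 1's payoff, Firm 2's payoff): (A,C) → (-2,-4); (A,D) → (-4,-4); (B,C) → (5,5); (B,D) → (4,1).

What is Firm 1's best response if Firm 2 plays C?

Against C, Firm 1 earns -2 from A and 5 from B.
So B is the best response.

B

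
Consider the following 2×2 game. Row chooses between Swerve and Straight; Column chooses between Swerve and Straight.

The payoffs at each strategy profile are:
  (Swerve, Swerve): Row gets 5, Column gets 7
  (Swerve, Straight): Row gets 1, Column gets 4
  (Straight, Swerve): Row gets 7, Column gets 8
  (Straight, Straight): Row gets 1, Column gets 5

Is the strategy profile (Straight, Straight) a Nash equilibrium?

No

At (Straight, Straight), Row earns 1; switching to Swerve would give 1, so Row has no profitable deviation.
Column earns 5; switching to Swerve would give 8, so Column would deviate.
Since at least one player can profitably deviate, this is not a Nash equilibrium.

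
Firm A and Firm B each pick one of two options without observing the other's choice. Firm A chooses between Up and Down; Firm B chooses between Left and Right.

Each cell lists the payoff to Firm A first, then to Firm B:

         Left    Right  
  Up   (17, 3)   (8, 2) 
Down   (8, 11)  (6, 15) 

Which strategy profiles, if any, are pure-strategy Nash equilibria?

(Up, Left)

(Up, Left): Firm A gets 17 ≥ 8 from Down, and Firm B gets 3 ≥ 2 from Right — Nash equilibrium.
(Up, Right): Firm B prefers Left (3 > 2) — not an equilibrium.
(Down, Left): Firm A prefers Up (17 > 8); Firm B prefers Right (15 > 11) — not an equilibrium.
(Down, Right): Firm A prefers Up (8 > 6) — not an equilibrium.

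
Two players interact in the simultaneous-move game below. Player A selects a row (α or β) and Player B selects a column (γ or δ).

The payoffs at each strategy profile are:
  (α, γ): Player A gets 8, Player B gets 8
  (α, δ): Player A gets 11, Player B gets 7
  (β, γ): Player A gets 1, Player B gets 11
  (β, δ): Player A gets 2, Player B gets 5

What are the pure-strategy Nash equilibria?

(α, γ): Player A gets 8 ≥ 1 from β, and Player B gets 8 ≥ 7 from δ — Nash equilibrium.
(α, δ): Player B prefers γ (8 > 7) — not an equilibrium.
(β, γ): Player A prefers α (8 > 1) — not an equilibrium.
(β, δ): Player A prefers α (11 > 2); Player B prefers γ (11 > 5) — not an equilibrium.

(α, γ)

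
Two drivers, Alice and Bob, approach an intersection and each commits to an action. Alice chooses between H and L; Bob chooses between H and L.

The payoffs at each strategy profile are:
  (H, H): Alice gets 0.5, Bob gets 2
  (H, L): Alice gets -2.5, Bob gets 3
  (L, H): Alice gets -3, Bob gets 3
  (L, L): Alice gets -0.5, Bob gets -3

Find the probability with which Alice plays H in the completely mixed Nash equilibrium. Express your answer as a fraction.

Let r be the probability that Alice plays H. In a completely mixed equilibrium, Bob must be indifferent between H and L.
Bob's expected payoff from H is 2r + 3(1−r); from L it is 3r − 3(1−r).
Setting these equal: −r + 3 = 6r − 3, so r = 6/7.

6/7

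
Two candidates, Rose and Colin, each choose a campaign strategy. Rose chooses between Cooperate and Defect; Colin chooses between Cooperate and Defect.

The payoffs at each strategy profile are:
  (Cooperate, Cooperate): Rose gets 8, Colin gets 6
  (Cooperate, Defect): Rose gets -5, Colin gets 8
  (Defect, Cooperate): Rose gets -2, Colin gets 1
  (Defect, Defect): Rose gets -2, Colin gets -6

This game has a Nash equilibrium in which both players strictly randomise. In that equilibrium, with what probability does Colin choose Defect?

Let y be the probability that Colin plays Cooperate. In a completely mixed equilibrium, Rose must be indifferent between Cooperate and Defect.
Rose's expected payoff from Cooperate is 8y − 5(1−y); from Defect it is −2y − 2(1−y).
Setting these equal: 13y − 5 = -2, so y = 3/13.
Therefore Colin plays Defect with probability 1 − 3/13 = 10/13.

10/13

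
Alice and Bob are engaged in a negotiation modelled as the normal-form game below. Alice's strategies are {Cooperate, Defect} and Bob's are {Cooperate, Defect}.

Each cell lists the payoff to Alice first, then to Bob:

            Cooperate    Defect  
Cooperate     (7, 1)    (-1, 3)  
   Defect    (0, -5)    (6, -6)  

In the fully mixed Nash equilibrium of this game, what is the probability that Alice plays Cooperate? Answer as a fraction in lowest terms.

Let p be the probability that Alice plays Cooperate. In a completely mixed equilibrium, Bob must be indifferent between Cooperate and Defect.
Bob's expected payoff from Cooperate is p − 5(1−p); from Defect it is 3p − 6(1−p).
Setting these equal: 6p − 5 = 9p − 6, so p = 1/3.

1/3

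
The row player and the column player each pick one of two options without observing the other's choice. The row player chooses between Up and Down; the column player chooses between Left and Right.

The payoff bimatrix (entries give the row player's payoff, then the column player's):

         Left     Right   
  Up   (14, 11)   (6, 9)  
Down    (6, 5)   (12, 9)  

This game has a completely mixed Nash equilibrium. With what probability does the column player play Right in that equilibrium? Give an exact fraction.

Let c be the probability that the column player plays Left. In a completely mixed equilibrium, the row player must be indifferent between Up and Down.
The row player's expected payoff from Up is 14c + 6(1−c); from Down it is 6c + 12(1−c).
Setting these equal: 8c + 6 = −6c + 12, so c = 3/7.
Therefore the column player plays Right with probability 1 − 3/7 = 4/7.

4/7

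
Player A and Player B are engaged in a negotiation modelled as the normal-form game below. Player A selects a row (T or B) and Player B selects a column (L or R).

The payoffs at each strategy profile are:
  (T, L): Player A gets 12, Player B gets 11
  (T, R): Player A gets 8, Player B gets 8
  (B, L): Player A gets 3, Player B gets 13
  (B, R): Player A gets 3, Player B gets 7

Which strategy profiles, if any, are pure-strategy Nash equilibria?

(T, L): Player A gets 12 ≥ 3 from B, and Player B gets 11 ≥ 8 from R — Nash equilibrium.
(T, R): Player B prefers L (11 > 8) — not an equilibrium.
(B, L): Player A prefers T (12 > 3) — not an equilibrium.
(B, R): Player A prefers T (8 > 3); Player B prefers L (13 > 7) — not an equilibrium.

(T, L)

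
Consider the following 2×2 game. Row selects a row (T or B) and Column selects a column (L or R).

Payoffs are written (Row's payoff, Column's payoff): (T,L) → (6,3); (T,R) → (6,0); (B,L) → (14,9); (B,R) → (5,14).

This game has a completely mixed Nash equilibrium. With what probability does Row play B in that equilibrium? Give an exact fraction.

3/8

Let p be the probability that Row plays T. In a completely mixed equilibrium, Column must be indifferent between L and R.
Column's expected payoff from L is 3p + 9(1−p); from R it is 14(1−p).
Setting these equal: −6p + 9 = −14p + 14, so p = 5/8.
Therefore Row plays B with probability 1 − 5/8 = 3/8.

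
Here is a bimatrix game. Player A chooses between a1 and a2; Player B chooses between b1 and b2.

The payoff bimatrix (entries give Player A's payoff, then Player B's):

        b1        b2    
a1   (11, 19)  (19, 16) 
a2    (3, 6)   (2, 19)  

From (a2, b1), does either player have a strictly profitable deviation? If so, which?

Player A at (a2, b1) earns 3; deviating to a1 yields 11 — a strict improvement.
Player B earns 6; deviating to b2 yields 19 — a strict improvement.
Both Player A and Player B have strictly profitable deviations.

Both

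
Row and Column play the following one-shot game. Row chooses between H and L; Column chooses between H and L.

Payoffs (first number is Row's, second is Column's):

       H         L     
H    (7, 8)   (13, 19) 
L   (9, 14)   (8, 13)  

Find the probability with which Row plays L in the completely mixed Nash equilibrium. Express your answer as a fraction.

Let r be the probability that Row plays H. In a completely mixed equilibrium, Column must be indifferent between H and L.
Column's expected payoff from H is 8r + 14(1−r); from L it is 19r + 13(1−r).
Setting these equal: −6r + 14 = 6r + 13, so r = 1/12.
Therefore Row plays L with probability 1 − 1/12 = 11/12.

11/12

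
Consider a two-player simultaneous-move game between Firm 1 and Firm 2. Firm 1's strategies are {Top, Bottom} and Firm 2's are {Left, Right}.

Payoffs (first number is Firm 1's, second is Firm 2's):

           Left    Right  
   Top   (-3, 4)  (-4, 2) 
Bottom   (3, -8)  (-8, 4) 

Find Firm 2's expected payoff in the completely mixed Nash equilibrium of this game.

First find p, the probability Firm 1 plays Top, from Firm 2's indifference between Left and Right: 4p − 8(1−p) = 2p + 4(1−p), giving p = 6/7.
Since Firm 2 is indifferent in equilibrium, Firm 2's expected payoff equals the payoff from either column against (6/7, 1/7). Using Left: 4(6/7) − 8(1/7) = 16/7.

16/7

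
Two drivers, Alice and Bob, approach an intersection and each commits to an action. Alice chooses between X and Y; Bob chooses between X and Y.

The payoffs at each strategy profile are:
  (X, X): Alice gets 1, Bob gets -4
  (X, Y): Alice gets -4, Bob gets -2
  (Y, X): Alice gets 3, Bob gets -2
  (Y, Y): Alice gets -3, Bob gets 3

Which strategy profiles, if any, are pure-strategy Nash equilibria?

(Y, Y)

(X, X): Alice prefers Y (3 > 1); Bob prefers Y (-2 > -4) — not an equilibrium.
(X, Y): Alice prefers Y (-3 > -4) — not an equilibrium.
(Y, X): Bob prefers Y (3 > -2) — not an equilibrium.
(Y, Y): Alice gets -3 ≥ -4 from X, and Bob gets 3 ≥ -2 from X — Nash equilibrium.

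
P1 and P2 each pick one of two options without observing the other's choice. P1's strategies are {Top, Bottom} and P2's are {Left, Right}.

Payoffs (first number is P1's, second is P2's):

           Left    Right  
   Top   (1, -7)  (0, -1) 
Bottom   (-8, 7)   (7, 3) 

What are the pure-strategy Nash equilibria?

none

(Top, Left): P2 prefers Right (-1 > -7) — not an equilibrium.
(Top, Right): P1 prefers Bottom (7 > 0) — not an equilibrium.
(Bottom, Left): P1 prefers Top (1 > -8) — not an equilibrium.
(Bottom, Right): P2 prefers Left (7 > 3) — not an equilibrium.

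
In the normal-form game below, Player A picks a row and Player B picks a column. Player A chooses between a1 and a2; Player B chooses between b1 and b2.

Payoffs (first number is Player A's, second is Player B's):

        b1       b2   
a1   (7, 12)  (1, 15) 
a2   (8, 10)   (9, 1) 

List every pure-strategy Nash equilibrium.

(a1, b1): Player A prefers a2 (8 > 7); Player B prefers b2 (15 > 12) — not an equilibrium.
(a1, b2): Player A prefers a2 (9 > 1) — not an equilibrium.
(a2, b1): Player A gets 8 ≥ 7 from a1, and Player B gets 10 ≥ 1 from b2 — Nash equilibrium.
(a2, b2): Player B prefers b1 (10 > 1) — not an equilibrium.

(a2, b1)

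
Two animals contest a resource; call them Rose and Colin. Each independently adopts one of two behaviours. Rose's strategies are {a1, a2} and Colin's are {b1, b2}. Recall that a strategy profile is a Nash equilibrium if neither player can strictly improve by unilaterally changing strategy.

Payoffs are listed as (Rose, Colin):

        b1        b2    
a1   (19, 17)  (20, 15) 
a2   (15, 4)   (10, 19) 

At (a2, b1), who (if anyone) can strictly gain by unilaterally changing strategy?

Both

Rose at (a2, b1) earns 15; deviating to a1 yields 19 — a strict improvement.
Colin earns 4; deviating to b2 yields 19 — a strict improvement.
Both Rose and Colin have strictly profitable deviations.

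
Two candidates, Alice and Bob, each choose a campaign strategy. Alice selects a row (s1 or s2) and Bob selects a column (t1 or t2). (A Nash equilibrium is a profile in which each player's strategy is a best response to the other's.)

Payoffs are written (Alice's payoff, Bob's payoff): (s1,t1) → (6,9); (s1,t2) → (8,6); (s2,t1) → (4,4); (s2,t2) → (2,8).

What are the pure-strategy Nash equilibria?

(s1, t1): Alice gets 6 ≥ 4 from s2, and Bob gets 9 ≥ 6 from t2 — Nash equilibrium.
(s1, t2): Bob prefers t1 (9 > 6) — not an equilibrium.
(s2, t1): Alice prefers s1 (6 > 4); Bob prefers t2 (8 > 4) — not an equilibrium.
(s2, t2): Alice prefers s1 (8 > 2) — not an equilibrium.

(s1, t1)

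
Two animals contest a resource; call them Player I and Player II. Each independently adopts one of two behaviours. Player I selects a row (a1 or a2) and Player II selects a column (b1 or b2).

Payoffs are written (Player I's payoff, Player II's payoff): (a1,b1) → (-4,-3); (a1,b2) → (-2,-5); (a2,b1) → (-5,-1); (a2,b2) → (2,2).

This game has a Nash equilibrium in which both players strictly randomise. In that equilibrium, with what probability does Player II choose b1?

4/5

Let c be the probability that Player II plays b1. In a completely mixed equilibrium, Player I must be indifferent between a1 and a2.
Player I's expected payoff from a1 is −4c − 2(1−c); from a2 it is −5c + 2(1−c).
Setting these equal: −2c − 2 = −7c + 2, so c = 4/5.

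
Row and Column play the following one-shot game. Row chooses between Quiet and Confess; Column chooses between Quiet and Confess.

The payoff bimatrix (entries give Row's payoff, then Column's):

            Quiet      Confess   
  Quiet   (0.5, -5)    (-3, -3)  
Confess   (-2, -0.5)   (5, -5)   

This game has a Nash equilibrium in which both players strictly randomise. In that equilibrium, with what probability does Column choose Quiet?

Let q be the probability that Column plays Quiet. In a completely mixed equilibrium, Row must be indifferent between Quiet and Confess.
Row's expected payoff from Quiet is 0.5q − 3(1−q); from Confess it is −2q + 5(1−q).
Setting these equal: 3.5q − 3 = −7q + 5, so q = 16/21.

16/21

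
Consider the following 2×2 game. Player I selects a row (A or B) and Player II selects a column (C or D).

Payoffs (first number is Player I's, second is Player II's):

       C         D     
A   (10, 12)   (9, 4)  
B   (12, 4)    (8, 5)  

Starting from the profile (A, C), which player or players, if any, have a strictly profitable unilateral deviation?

Player I at (A, C) earns 10; deviating to B yields 12 — a strict improvement.
Player II earns 12; deviating to D yields 4 — not better.
Only Player I has a strictly profitable deviation.

Player I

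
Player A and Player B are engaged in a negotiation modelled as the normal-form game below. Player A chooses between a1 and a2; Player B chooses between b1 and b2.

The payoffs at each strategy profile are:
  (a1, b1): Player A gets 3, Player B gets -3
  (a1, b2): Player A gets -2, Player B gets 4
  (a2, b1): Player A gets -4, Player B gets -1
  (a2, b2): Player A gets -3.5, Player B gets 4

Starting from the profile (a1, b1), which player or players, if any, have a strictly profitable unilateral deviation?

Player B

Player A at (a1, b1) earns 3; deviating to a2 yields -4 — not better.
Player B earns -3; deviating to b2 yields 4 — a strict improvement.
Only Player B has a strictly profitable deviation.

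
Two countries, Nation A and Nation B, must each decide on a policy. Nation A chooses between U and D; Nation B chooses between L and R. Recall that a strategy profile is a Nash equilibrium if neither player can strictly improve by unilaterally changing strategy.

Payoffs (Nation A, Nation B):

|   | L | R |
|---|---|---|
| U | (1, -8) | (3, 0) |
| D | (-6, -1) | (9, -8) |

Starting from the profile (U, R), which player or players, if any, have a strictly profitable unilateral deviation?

Nation A at (U, R) earns 3; deviating to D yields 9 — a strict improvement.
Nation B earns 0; deviating to L yields -8 — not better.
Only Nation A has a strictly profitable deviation.

Nation A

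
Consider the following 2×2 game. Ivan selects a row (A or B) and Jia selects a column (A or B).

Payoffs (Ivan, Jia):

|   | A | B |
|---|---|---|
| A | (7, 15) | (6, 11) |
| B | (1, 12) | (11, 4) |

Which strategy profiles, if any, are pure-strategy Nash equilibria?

(A, A)

(A, A): Ivan gets 7 ≥ 1 from B, and Jia gets 15 ≥ 11 from B — Nash equilibrium.
(A, B): Ivan prefers B (11 > 6); Jia prefers A (15 > 11) — not an equilibrium.
(B, A): Ivan prefers A (7 > 1) — not an equilibrium.
(B, B): Jia prefers A (12 > 4) — not an equilibrium.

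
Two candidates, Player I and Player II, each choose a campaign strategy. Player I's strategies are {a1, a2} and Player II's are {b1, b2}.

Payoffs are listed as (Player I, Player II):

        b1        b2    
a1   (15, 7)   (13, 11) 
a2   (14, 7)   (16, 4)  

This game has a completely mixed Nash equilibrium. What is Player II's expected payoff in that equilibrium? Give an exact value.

First find x, the probability Player I plays a1, from Player II's indifference between b1 and b2: 7x + 7(1−x) = 11x + 4(1−x), giving x = 3/7.
Since Player II is indifferent in equilibrium, Player II's expected payoff equals the payoff from either column against (3/7, 4/7). Using b1: 7(3/7) + 7(4/7) = 7.

7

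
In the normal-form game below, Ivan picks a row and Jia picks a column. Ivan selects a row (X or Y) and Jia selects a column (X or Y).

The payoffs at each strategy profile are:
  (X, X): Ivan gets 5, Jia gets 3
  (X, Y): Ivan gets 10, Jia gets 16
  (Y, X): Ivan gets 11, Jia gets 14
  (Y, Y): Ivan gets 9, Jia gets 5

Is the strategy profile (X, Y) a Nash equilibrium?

Yes

At (X, Y), Ivan earns 10; switching to Y would give 9, so Ivan has no profitable deviation.
Jia earns 16; switching to X would give 3, so Jia has no profitable deviation.
Neither player can gain by a unilateral deviation, so this profile is a Nash equilibrium.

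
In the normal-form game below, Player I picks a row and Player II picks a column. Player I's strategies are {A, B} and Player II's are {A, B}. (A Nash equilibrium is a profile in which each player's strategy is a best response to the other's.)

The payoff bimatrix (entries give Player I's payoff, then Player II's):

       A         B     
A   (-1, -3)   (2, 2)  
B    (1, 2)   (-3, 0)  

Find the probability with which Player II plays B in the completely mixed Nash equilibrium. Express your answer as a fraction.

Let q be the probability that Player II plays A. In a completely mixed equilibrium, Player I must be indifferent between A and B.
Player I's expected payoff from A is −q + 2(1−q); from B it is q − 3(1−q).
Setting these equal: −3q + 2 = 4q − 3, so q = 5/7.
Therefore Player II plays B with probability 1 − 5/7 = 2/7.

2/7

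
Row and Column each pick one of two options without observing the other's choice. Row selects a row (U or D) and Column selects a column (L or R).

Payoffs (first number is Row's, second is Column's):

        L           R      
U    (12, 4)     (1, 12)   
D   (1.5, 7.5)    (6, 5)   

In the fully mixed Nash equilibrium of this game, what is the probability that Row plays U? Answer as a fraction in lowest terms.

5/21

Let x be the probability that Row plays U. In a completely mixed equilibrium, Column must be indifferent between L and R.
Column's expected payoff from L is 4x + 7.5(1−x); from R it is 12x + 5(1−x).
Setting these equal: −3.5x + 7.5 = 7x + 5, so x = 5/21.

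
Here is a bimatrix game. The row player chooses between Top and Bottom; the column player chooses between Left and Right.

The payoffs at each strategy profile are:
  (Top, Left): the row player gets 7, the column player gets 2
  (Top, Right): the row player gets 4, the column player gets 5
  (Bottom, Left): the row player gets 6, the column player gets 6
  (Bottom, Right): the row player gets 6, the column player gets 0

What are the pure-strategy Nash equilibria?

none

(Top, Left): the column player prefers Right (5 > 2) — not an equilibrium.
(Top, Right): the row player prefers Bottom (6 > 4) — not an equilibrium.
(Bottom, Left): the row player prefers Top (7 > 6) — not an equilibrium.
(Bottom, Right): the column player prefers Left (6 > 0) — not an equilibrium.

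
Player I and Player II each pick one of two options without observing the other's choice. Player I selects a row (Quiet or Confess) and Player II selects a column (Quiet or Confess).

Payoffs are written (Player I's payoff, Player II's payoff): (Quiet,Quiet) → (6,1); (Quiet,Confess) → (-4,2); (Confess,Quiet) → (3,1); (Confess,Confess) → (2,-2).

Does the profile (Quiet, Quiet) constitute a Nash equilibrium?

No

At (Quiet, Quiet), Player I earns 6; switching to Confess would give 3, so Player I has no profitable deviation.
Player II earns 1; switching to Confess would give 2, so Player II would deviate.
Since at least one player can profitably deviate, this is not a Nash equilibrium.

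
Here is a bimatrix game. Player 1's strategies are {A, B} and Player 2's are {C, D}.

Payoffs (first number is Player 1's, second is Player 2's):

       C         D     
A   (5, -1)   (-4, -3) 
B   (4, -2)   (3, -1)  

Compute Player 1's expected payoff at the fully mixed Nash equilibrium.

First find q, the probability Player 2 plays C, from Player 1's indifference between A and B: 5q − 4(1−q) = 4q + 3(1−q), giving q = 7/8.
Since Player 1 is indifferent in equilibrium, Player 1's expected payoff equals the payoff from either row against (7/8, 1/8). Using A: 5(7/8) − 4(1/8) = 31/8.

31/8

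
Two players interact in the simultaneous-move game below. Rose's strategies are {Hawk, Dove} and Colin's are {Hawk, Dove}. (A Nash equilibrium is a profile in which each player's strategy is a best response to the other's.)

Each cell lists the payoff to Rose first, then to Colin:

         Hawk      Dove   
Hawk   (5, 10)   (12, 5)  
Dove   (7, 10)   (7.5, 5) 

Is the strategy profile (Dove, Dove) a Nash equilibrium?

No

At (Dove, Dove), Rose earns 7.5; switching to Hawk would give 12, so Rose would deviate.
Colin earns 5; switching to Hawk would give 10, so Colin would deviate.
Since at least one player can profitably deviate, this is not a Nash equilibrium.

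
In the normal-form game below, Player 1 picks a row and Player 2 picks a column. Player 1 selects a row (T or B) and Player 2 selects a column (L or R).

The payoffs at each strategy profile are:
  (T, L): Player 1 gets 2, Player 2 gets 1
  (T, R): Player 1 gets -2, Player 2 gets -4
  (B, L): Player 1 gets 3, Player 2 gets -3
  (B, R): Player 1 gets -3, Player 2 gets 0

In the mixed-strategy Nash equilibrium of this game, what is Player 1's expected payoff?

0

First find q, the probability Player 2 plays L, from Player 1's indifference between T and B: 2q − 2(1−q) = 3q − 3(1−q), giving q = 1/2.
Since Player 1 is indifferent in equilibrium, Player 1's expected payoff equals the payoff from either row against (1/2, 1/2). Using T: 2(1/2) − 2(1/2) = 0.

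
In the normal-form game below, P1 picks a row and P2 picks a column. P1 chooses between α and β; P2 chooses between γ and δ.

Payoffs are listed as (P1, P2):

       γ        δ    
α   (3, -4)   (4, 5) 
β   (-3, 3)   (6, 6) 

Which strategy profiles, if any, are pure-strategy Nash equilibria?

(α, γ): P2 prefers δ (5 > -4) — not an equilibrium.
(α, δ): P1 prefers β (6 > 4) — not an equilibrium.
(β, γ): P1 prefers α (3 > -3); P2 prefers δ (6 > 3) — not an equilibrium.
(β, δ): P1 gets 6 ≥ 4 from α, and P2 gets 6 ≥ 3 from γ — Nash equilibrium.

(β, δ)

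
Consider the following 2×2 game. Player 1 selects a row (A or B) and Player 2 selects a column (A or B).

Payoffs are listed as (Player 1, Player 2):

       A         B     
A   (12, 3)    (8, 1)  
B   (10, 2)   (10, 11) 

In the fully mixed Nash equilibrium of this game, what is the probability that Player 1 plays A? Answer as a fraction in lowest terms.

9/11

Let p be the probability that Player 1 plays A. In a completely mixed equilibrium, Player 2 must be indifferent between A and B.
Player 2's expected payoff from A is 3p + 2(1−p); from B it is p + 11(1−p).
Setting these equal: p + 2 = −10p + 11, so p = 9/11.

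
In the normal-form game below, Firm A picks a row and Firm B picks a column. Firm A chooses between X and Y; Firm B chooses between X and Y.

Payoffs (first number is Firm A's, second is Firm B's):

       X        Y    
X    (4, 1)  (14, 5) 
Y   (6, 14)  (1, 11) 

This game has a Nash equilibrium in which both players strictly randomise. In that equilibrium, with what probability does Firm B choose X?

13/15

Let c be the probability that Firm B plays X. In a completely mixed equilibrium, Firm A must be indifferent between X and Y.
Firm A's expected payoff from X is 4c + 14(1−c); from Y it is 6c + (1−c).
Setting these equal: −10c + 14 = 5c + 1, so c = 13/15.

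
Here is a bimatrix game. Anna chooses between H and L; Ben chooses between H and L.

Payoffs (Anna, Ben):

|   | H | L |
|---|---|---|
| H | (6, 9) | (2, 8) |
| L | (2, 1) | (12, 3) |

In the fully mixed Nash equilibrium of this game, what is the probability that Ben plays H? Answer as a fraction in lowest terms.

5/7

Let c be the probability that Ben plays H. In a completely mixed equilibrium, Anna must be indifferent between H and L.
Anna's expected payoff from H is 6c + 2(1−c); from L it is 2c + 12(1−c).
Setting these equal: 4c + 2 = −10c + 12, so c = 5/7.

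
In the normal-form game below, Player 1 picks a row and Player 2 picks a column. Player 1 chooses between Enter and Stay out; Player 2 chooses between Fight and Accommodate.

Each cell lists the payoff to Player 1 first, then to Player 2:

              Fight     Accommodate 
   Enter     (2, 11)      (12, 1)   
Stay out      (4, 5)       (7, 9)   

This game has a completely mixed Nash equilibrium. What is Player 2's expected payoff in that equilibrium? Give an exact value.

First find x, the probability Player 1 plays Enter, from Player 2's indifference between Fight and Accommodate: 11x + 5(1−x) = x + 9(1−x), giving x = 2/7.
Since Player 2 is indifferent in equilibrium, Player 2's expected payoff equals the payoff from either column against (2/7, 5/7). Using Fight: 11(2/7) + 5(5/7) = 47/7.

47/7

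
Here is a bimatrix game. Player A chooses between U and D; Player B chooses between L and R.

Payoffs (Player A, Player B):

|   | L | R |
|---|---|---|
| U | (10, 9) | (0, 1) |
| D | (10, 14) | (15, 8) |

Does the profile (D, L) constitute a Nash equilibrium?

Yes

At (D, L), Player A earns 10; switching to U would give 10, so Player A has no profitable deviation.
Player B earns 14; switching to R would give 8, so Player B has no profitable deviation.
Neither player can gain by a unilateral deviation, so this profile is a Nash equilibrium.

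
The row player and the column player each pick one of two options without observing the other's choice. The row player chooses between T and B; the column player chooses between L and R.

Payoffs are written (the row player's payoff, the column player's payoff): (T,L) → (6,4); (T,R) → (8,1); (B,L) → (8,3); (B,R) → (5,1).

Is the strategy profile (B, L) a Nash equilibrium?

At (B, L), the row player earns 8; switching to T would give 6, so the row player has no profitable deviation.
The column player earns 3; switching to R would give 1, so the column player has no profitable deviation.
Neither player can gain by a unilateral deviation, so this profile is a Nash equilibrium.

Yes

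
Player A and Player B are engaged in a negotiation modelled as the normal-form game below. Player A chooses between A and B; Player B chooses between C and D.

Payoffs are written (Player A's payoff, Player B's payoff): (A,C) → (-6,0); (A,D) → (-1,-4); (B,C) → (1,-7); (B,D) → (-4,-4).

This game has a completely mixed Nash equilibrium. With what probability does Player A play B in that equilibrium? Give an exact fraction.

Let r be the probability that Player A plays A. In a completely mixed equilibrium, Player B must be indifferent between C and D.
Player B's expected payoff from C is −7(1−r); from D it is −4r − 4(1−r).
Setting these equal: 7r − 7 = -4, so r = 3/7.
Therefore Player A plays B with probability 1 − 3/7 = 4/7.

4/7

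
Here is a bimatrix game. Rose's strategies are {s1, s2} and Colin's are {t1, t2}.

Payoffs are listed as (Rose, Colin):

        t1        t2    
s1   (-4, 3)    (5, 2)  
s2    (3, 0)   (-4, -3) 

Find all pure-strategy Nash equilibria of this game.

(s2, t1)

(s1, t1): Rose prefers s2 (3 > -4) — not an equilibrium.
(s1, t2): Colin prefers t1 (3 > 2) — not an equilibrium.
(s2, t1): Rose gets 3 ≥ -4 from s1, and Colin gets 0 ≥ -3 from t2 — Nash equilibrium.
(s2, t2): Rose prefers s1 (5 > -4); Colin prefers t1 (0 > -3) — not an equilibrium.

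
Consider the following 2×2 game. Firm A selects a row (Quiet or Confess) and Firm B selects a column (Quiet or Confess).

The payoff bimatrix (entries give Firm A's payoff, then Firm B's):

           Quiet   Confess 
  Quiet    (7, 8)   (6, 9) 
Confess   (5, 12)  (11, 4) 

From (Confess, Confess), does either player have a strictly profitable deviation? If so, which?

Firm B

Firm A at (Confess, Confess) earns 11; deviating to Quiet yields 6 — not better.
Firm B earns 4; deviating to Quiet yields 12 — a strict improvement.
Only Firm B has a strictly profitable deviation.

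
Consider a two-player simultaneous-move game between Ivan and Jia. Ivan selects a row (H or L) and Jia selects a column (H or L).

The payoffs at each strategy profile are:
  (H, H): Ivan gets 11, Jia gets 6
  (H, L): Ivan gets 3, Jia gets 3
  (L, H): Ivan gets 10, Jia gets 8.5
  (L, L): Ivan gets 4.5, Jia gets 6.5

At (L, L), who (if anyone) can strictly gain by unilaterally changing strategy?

Ivan at (L, L) earns 4.5; deviating to H yields 3 — not better.
Jia earns 6.5; deviating to H yields 8.5 — a strict improvement.
Only Jia has a strictly profitable deviation.

Jia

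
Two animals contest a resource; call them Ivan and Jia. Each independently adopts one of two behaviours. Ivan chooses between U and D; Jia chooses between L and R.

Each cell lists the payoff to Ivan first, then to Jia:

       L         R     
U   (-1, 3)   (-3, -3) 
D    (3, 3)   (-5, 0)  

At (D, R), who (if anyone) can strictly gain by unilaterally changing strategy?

Ivan at (D, R) earns -5; deviating to U yields -3 — a strict improvement.
Jia earns 0; deviating to L yields 3 — a strict improvement.
Both Ivan and Jia have strictly profitable deviations.

Both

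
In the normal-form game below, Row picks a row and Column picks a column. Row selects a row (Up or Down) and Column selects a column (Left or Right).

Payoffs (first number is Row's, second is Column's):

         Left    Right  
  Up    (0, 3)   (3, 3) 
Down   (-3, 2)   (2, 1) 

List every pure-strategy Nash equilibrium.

(Up, Left): Row gets 0 ≥ -3 from Down, and Column gets 3 ≥ 3 from Right — Nash equilibrium.
(Up, Right): Row gets 3 ≥ 2 from Down, and Column gets 3 ≥ 3 from Left — Nash equilibrium.
(Down, Left): Row prefers Up (0 > -3) — not an equilibrium.
(Down, Right): Row prefers Up (3 > 2); Column prefers Left (2 > 1) — not an equilibrium.

(Up, Left) and (Up, Right)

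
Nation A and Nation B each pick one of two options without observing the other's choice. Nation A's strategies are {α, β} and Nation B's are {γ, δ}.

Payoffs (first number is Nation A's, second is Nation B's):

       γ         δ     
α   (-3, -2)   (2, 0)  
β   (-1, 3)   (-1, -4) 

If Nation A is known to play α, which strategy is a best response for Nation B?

Against α, Nation B earns -2 from γ and 0 from δ.
So δ is the best response.

δ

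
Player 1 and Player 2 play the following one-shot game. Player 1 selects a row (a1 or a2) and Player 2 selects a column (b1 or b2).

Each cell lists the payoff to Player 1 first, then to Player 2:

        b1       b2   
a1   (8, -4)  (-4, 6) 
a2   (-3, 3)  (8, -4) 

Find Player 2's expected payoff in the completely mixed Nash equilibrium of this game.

2/17

First find x, the probability Player 1 plays a1, from Player 2's indifference between b1 and b2: −4x + 3(1−x) = 6x − 4(1−x), giving x = 7/17.
Since Player 2 is indifferent in equilibrium, Player 2's expected payoff equals the payoff from either column against (7/17, 10/17). Using b1: −4(7/17) + 3(10/17) = 2/17.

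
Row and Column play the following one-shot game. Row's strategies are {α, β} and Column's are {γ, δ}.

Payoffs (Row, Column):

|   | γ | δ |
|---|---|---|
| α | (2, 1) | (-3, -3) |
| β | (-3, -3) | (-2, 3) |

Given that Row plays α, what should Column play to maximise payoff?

Against α, Column earns 1 from γ and -3 from δ.
So γ is the best response.

γ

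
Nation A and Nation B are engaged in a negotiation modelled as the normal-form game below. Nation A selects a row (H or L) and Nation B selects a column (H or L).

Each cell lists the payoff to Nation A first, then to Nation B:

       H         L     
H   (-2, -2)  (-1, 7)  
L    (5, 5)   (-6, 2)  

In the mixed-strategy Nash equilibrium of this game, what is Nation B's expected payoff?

First find x, the probability Nation A plays H, from Nation B's indifference between H and L: −2x + 5(1−x) = 7x + 2(1−x), giving x = 1/4.
Since Nation B is indifferent in equilibrium, Nation B's expected payoff equals the payoff from either column against (1/4, 3/4). Using H: −2(1/4) + 5(3/4) = 13/4.

13/4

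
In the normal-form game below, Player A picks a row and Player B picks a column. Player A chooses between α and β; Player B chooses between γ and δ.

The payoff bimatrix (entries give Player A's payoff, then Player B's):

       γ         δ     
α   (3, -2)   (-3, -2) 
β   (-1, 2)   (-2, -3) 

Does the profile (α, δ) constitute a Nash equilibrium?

At (α, δ), Player A earns -3; switching to β would give -2, so Player A would deviate.
Player B earns -2; switching to γ would give -2, so Player B has no profitable deviation.
Since at least one player can profitably deviate, this is not a Nash equilibrium.

No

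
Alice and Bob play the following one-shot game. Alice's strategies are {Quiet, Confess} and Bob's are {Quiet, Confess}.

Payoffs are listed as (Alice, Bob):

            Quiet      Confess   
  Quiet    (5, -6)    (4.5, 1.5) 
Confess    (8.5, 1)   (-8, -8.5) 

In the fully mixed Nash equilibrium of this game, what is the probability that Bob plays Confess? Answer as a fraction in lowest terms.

Let y be the probability that Bob plays Quiet. In a completely mixed equilibrium, Alice must be indifferent between Quiet and Confess.
Alice's expected payoff from Quiet is 5y + 4.5(1−y); from Confess it is 8.5y − 8(1−y).
Setting these equal: 0.5y + 4.5 = 16.5y − 8, so y = 25/32.
Therefore Bob plays Confess with probability 1 − 25/32 = 7/32.

7/32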